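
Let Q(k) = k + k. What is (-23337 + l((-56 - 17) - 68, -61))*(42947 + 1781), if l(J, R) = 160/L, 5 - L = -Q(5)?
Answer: -3130020712/3 ≈ -1.0433e+9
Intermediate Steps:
Q(k) = 2*k
L = 15 (L = 5 - (-1)*2*5 = 5 - (-1)*10 = 5 - 1*(-10) = 5 + 10 = 15)
l(J, R) = 32/3 (l(J, R) = 160/15 = 160*(1/15) = 32/3)
(-23337 + l((-56 - 17) - 68, -61))*(42947 + 1781) = (-23337 + 32/3)*(42947 + 1781) = -69979/3*44728 = -3130020712/3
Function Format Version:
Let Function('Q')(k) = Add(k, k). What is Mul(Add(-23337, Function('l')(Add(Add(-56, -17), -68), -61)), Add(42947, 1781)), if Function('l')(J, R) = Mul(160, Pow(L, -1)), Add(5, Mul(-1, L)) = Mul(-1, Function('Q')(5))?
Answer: Rational(-3130020712, 3) ≈ -1.0433e+9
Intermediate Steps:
Function('Q')(k) = Mul(2, k)
L = 15 (L = Add(5, Mul(-1, Mul(-1, Mul(2, 5)))) = Add(5, Mul(-1, Mul(-1, 10))) = Add(5, Mul(-1, -10)) = Add(5, 10) = 15)
Function('l')(J, R) = Rational(32, 3) (Function('l')(J, R) = Mul(160, Pow(15, -1)) = Mul(160, Rational(1, 15)) = Rational(32, 3))
Mul(Add(-23337, Function('l')(Add(Add(-56, -17), -68), -61)), Add(42947, 1781)) = Mul(Add(-23337, Rational(32, 3)), Add(42947, 1781)) = Mul(Rational(-69979, 3), 44728) = Rational(-3130020712, 3)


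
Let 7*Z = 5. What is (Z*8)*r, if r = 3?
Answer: 120/7 ≈ 17.143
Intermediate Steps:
Z = 5/7 (Z = (1/7)*5 = 5/7 ≈ 0.71429)
(Z*8)*r = ((5/7)*8)*3 = (40/7)*3 = 120/7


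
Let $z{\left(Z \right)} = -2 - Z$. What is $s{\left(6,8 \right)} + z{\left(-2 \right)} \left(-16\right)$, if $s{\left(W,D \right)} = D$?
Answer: $8$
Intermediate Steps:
$s{\left(6,8 \right)} + z{\left(-2 \right)} \left(-16\right) = 8 + \left(-2 - -2\right) \left(-16\right) = 8 + \left(-2 + 2\right) \left(-16\right) = 8 + 0 \left(-16\right) = 8 + 0 = 8$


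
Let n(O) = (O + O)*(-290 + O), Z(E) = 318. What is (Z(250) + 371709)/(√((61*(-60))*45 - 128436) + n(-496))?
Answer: 194942148/408569285 - 124009*I*√18321/50662591340 ≈ 0.47713 - 0.00033131*I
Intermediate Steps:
n(O) = 2*O*(-290 + O) (n(O) = (2*O)*(-290 + O) = 2*O*(-290 + O))
(Z(250) + 371709)/(√((61*(-60))*45 - 128436) + n(-496)) = (318 + 371709)/(√((61*(-60))*45 - 128436) + 2*(-496)*(-290 - 496)) = 372027/(√(-3660*45 - 128436) + 2*(-496)*(-786)) = 372027/(√(-164700 - 128436) + 779712) = 372027/(√(-293136) + 779712) = 372027/(4*I*√18321 + 779712) = 372027/(779712 + 4*I*√18321)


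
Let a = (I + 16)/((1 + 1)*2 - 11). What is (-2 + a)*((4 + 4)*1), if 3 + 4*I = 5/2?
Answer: -239/7 ≈ -34.143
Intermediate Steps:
I = -⅛ (I = -¾ + (5/2)/4 = -¾ + ((½)*5)/4 = -¾ + (¼)*(5/2) = -¾ + 5/8 = -⅛ ≈ -0.12500)
a = -127/56 (a = (-⅛ + 16)/((1 + 1)*2 - 11) = 127/(8*(2*2 - 11)) = 127/(8*(4 - 11)) = (127/8)/(-7) = (127/8)*(-⅐) = -127/56 ≈ -2.2679)
(-2 + a)*((4 + 4)*1) = (-2 - 127/56)*((4 + 4)*1) = -239/7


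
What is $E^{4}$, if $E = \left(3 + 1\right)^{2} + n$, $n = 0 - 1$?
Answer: $50625$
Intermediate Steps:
$n = -1$
$E = 15$ ($E = \left(3 + 1\right)^{2} - 1 = 4^{2} - 1 = 16 - 1 = 15$)
$E^{4} = 15^{4} = 50625$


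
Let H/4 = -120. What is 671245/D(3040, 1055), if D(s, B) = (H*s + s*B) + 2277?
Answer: 671245/1750277 ≈ 0.38351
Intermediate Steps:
H = -480 (H = 4*(-120) = -480)
D(s, B) = 2277 - 480*s + B*s (D(s, B) = (-480*s + s*B) + 2277 = (-480*s + B*s) + 2277 = 2277 - 480*s + B*s)
671245/D(3040, 1055) = 671245/(2277 - 480*3040 + 1055*3040) = 671245/(2277 - 1459200 + 3207200) = 671245/1750277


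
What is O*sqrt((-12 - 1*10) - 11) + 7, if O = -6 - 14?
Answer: 7 - 20*I*sqrt(33) ≈ 7.0 - 114.89*I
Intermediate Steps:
O = -20
O*sqrt((-12 - 1*10) - 11) + 7 = -20*sqrt((-12 - 1*10) - 11) + 7 = -20*sqrt((-12 - 10) - 11) + 7 = -20*sqrt(-22 - 11) + 7 = -20*I*sqrt(33) + 7 = 7 - 20*I*sqrt(33)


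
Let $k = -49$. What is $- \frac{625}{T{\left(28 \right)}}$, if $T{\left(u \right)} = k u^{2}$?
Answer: $\frac{625}{38416} \approx 0.016269$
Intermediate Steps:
$T{\left(u \right)} = - 49 u^{2}$
$- \frac{625}{T{\left(28 \right)}} = - \frac{625}{\left(-49\right) 28^{2}} = - \frac{625}{\left(-49\right) 784} = - \frac{625}{-38416} = \left(-625\right) \left(- \frac{1}{38416}\right) = \frac{625}{38416}$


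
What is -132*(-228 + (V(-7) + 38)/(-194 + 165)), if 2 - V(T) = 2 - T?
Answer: 876876/29 ≈ 30237.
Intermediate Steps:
V(T) = T (V(T) = 2 - (2 - T) = 2 + (-2 + T) = T)
-132*(-228 + (V(-7) + 38)/(-194 + 165)) = -132*(-228 + (-7 + 38)/(-194 + 165)) = -132*(-228 + 31/(-29)) = -132*(-228 + 31*(-1/29)) = -132*(-228 - 31/29) = -132*(-6643/29) = 876876/29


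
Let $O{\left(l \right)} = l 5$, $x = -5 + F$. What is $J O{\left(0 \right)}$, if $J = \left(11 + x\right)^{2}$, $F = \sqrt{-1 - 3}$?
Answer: $0$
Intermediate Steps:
$F = 2 i$ ($F = \sqrt{-4} = 2 i \approx 2.0 i$)
$x = -5 + 2 i \approx -5.0 + 2.0 i$
$O{\left(l \right)} = 5 l$
$J = \left(6 + 2 i\right)^{2}$ ($J = \left(11 - \left(5 - 2 i\right)\right)^{2} = \left(6 + 2 i\right)^{2} \approx 32.0 + 24.0 i$)
$J O{\left(0 \right)} = \left(32 + 24 i\right) 5 \cdot 0 = \left(32 + 24 i\right) 0 = 0$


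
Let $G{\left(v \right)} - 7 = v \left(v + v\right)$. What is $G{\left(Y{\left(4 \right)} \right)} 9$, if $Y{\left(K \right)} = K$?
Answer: $351$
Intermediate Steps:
$G{\left(v \right)} = 7 + 2 v^{2}$ ($G{\left(v \right)} = 7 + v \left(v + v\right) = 7 + v 2 v = 7 + 2 v^{2}$)
$G{\left(Y{\left(4 \right)} \right)} 9 = \left(7 + 2 \cdot 4^{2}\right) 9 = \left(7 + 2 \cdot 16\right) 9 = \left(7 + 32\right) 9 = 39 \cdot 9 = 351$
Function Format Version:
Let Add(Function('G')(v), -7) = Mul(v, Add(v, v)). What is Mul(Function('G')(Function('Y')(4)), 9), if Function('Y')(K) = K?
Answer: 351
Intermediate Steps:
Function('G')(v) = Add(7, Mul(2, Pow(v, 2))) (Function('G')(v) = Add(7, Mul(v, Add(v, v))) = Add(7, Mul(v, Mul(2, v))) = Add(7, Mul(2, Pow(v, 2))))
Mul(Function('G')(Function('Y')(4)), 9) = Mul(Add(7, Mul(2, Pow(4, 2))), 9) = Mul(Add(7, Mul(2, 16)), 9) = Mul(Add(7, 32), 9) = Mul(39, 9) = 351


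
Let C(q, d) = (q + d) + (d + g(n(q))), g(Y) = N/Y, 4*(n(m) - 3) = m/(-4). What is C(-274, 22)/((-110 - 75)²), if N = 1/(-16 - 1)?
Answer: -17014/2531725 ≈ -0.0067203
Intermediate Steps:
n(m) = 3 - m/16 (n(m) = 3 + (m/(-4))/4 = 3 + (m*(-¼))/4 = 3 + (-m/4)/4 = 3 - m/16)
N = -1/17 (N = 1/(-17) = -1/17 ≈ -0.058824)
g(Y) = -1/(17*Y)
C(q, d) = q + 2*d - 1/(17*(3 - q/16)) (C(q, d) = (q + d) + (d - 1/(17*(3 - q/16))) = (d + q) + (d - 1/(17*(3 - q/16))) = q + 2*d - 1/(17*(3 - q/16)))
C(-274, 22)/((-110 - 75)²) = ((16/17 + (-48 - 274)*(-274 + 2*22))/(-48 - 274))/((-110 - 75)²) = ((16/17 - 322*(-274 + 44))/(-322))/((-185)²) = -(16/17 - 322*(-230))/322/34225 = -(16/17 + 74060)/322*(1/34225) = -1/322*1259036/17*(1/34225) = -629518/2737*1/34225 = -17014/2531725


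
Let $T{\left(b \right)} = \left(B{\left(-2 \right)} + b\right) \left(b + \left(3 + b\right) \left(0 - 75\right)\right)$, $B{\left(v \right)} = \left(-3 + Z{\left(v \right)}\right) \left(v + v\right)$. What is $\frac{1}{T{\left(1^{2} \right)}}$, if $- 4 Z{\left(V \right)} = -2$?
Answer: $- \frac{1}{3289} \approx -0.00030404$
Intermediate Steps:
$Z{\left(V \right)} = \frac{1}{2}$ ($Z{\left(V \right)} = \left(- \frac{1}{4}\right) \left(-2\right) = \frac{1}{2}$)
$B{\left(v \right)} = - 5 v$ ($B{\left(v \right)} = \left(-3 + \frac{1}{2}\right) \left(v + v\right) = - \frac{5 \cdot 2 v}{2} = - 5 v$)
$T{\left(b \right)} = \left(-225 - 74 b\right) \left(10 + b\right)$ ($T{\left(b \right)} = \left(\left(-5\right) \left(-2\right) + b\right) \left(b + \left(3 + b\right) \left(0 - 75\right)\right) = \left(10 + b\right) \left(b + \left(3 + b\right) \left(-75\right)\right) = \left(10 + b\right) \left(b - \left(225 + 75 b\right)\right) = \left(10 + b\right) \left(-225 - 74 b\right) = \left(-225 - 74 b\right) \left(10 + b\right)$)
$\frac{1}{T{\left(1^{2} \right)}} = \frac{1}{-2250 - 965 \cdot 1^{2} - 74 \left(1^{2}\right)^{2}} = \frac{1}{-2250 - 965 - 74 \cdot 1^{2}} = \frac{1}{-2250 - 965 - 74} = \frac{1}{-3289} = - \frac{1}{3289}$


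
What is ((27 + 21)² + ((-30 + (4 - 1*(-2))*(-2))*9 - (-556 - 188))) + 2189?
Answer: 4859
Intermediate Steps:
((27 + 21)² + ((-30 + (4 - 1*(-2))*(-2))*9 - (-556 - 188))) + 2189 = (48² + ((-30 + (4 + 2)*(-2))*9 - 1*(-744))) + 2189 = (2304 + ((-30 + 6*(-2))*9 + 744)) + 2189 = (2304 + ((-30 - 12)*9 + 744)) + 2189 = (2304 + (-42*9 + 744)) + 2189 = (2304 + (-378 + 744)) + 2189 = (2304 + 366) + 2189 = 2670 + 2189 = 4859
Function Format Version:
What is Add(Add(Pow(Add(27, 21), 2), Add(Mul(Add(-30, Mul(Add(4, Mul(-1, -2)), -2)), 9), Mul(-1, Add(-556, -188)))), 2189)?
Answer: 4859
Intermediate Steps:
Add(Add(Pow(Add(27, 21), 2), Add(Mul(Add(-30, Mul(Add(4, Mul(-1, -2)), -2)), 9), Mul(-1, Add(-556, -188)))), 2189) = Add(Add(Pow(48, 2), Add(Mul(Add(-30, Mul(Add(4, 2), -2)), 9), Mul(-1, -744))), 2189) = Add(Add(2304, Add(Mul(Add(-30, Mul(6, -2)), 9), 744)), 2189) = Add(Add(2304, Add(Mul(Add(-30, -12), 9), 744)), 2189) = Add(Add(2304, Add(Mul(-42, 9), 744)), 2189) = Add(Add(2304, Add(-378, 744)), 2189) = Add(Add(2304, 366), 2189) = Add(2670, 2189) = 4859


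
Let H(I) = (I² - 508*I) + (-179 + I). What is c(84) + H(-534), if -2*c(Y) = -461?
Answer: 1111891/2 ≈ 5.5595e+5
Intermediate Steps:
c(Y) = 461/2 (c(Y) = -½*(-461) = 461/2)
H(I) = -179 + I² - 507*I
c(84) + H(-534) = 461/2 + (-179 + (-534)² - 507*(-534)) = 461/2 + (-179 + 285156 + 270738) = 461/2 + 555715 = 1111891/2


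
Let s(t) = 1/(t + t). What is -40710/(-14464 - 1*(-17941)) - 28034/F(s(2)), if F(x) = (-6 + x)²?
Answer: -527041026/613111 ≈ -859.62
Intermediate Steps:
s(t) = 1/(2*t)
-40710/(-14464 - 1*(-17941)) - 28034/F(s(2)) = -40710/(-14464 - 1*(-17941)) - 28034/(-6 + (½)/2)² = -40710/(-14464 + 17941) - 28034/(-6 + (½)*(½))² = -40710/3477 - 28034/(-6 + ¼)² = -40710*1/3477 - 28034/((-23/4)²) = -13570/1159 - 28034/529/16 = -13570/1159 - 28034*16/529 = -13570/1159 - 448544/529 = -527041026/613111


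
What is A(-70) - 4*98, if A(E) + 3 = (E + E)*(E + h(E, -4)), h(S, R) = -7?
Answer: 10385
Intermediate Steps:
A(E) = -3 + 2*E*(-7 + E) (A(E) = -3 + (E + E)*(E - 7) = -3 + (2*E)*(-7 + E) = -3 + 2*E*(-7 + E))
A(-70) - 4*98 = (-3 - 14*(-70) + 2*(-70)**2) - 4*98 = (-3 + 980 + 2*4900) - 392 = (-3 + 980 + 9800) - 392 = 10777 - 392 = 10385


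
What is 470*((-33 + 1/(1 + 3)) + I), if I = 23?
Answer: -9165/2 ≈ -4582.5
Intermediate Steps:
470*((-33 + 1/(1 + 3)) + I) = 470*((-33 + 1/(1 + 3)) + 23) = 470*((-33 + 1/4) + 23) = 470*((-33 + ¼) + 23) = 470*(-131/4 + 23) = 470*(-39/4) = -9165/2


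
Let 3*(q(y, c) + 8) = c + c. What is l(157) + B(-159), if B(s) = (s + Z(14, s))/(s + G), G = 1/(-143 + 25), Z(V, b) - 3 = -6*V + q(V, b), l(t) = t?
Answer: 2987563/18763 ≈ 159.23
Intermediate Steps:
q(y, c) = -8 + 2*c/3 (q(y, c) = -8 + (c + c)/3 = -8 + (2*c)/3 = -8 + 2*c/3)
Z(V, b) = -5 - 6*V + 2*b/3 (Z(V, b) = 3 + (-6*V + (-8 + 2*b/3)) = 3 + (-8 - 6*V + 2*b/3) = -5 - 6*V + 2*b/3)
G = -1/118 (G = 1/(-118) = -1/118 ≈ -0.0084746)
B(s) = (-89 + 5*s/3)/(-1/118 + s) (B(s) = (s + (-5 - 6*14 + 2*s/3))/(s - 1/118) = (s + (-5 - 84 + 2*s/3))/(-1/118 + s) = (s + (-89 + 2*s/3))/(-1/118 + s) = (-89 + 5*s/3)/(-1/118 + s))
l(157) + B(-159) = 157 + 118*(-267 + 5*(-159))/(3*(-1 + 118*(-159))) = 157 + 118*(-267 - 795)/(3*(-1 - 18762)) = 157 + (118/3)*(-1062)/(-18763) = 157 + (118/3)*(-1/18763)*(-1062) = 157 + 41772/18763 = 2987563/18763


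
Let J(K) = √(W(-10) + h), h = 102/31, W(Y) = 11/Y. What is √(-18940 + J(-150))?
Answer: √(-1820134000 + 310*√210490)/310 ≈ 137.62*I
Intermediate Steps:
h = 102/31 (h = 102*(1/31) = 102/31 ≈ 3.2903)
J(K) = √210490/310 (J(K) = √(11/(-10) + 102/31) = √(11*(-⅒) + 102/31) = √(-11/10 + 102/31) = √(679/310) = √210490/310)
√(-18940 + J(-150)) = √(-18940 + √210490/310)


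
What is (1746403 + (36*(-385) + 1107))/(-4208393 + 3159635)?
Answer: -866825/524379 ≈ -1.6531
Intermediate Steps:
(1746403 + (36*(-385) + 1107))/(-4208393 + 3159635) = (1746403 + (-13860 + 1107))/(-1048758) = (1746403 - 12753)*(-1/1048758) = 1733650*(-1/1048758) = -866825/524379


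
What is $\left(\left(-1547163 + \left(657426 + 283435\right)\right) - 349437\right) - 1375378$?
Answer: $-2331117$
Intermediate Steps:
$\left(\left(-1547163 + \left(657426 + 283435\right)\right) - 349437\right) - 1375378 = \left(\left(-1547163 + 940861\right) - 349437\right) - 1375378 = \left(-606302 - 349437\right) - 1375378 = -955739 - 1375378 = -2331117$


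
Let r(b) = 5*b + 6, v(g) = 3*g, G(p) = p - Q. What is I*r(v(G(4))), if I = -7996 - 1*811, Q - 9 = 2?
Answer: 871893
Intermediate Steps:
Q = 11 (Q = 9 + 2 = 11)
G(p) = -11 + p (G(p) = p - 1*11 = p - 11 = -11 + p)
I = -8807 (I = -7996 - 811 = -8807)
r(b) = 6 + 5*b
I*r(v(G(4))) = -8807*(6 + 5*(3*(-11 + 4))) = -8807*(6 + 5*(3*(-7))) = -8807*(6 + 5*(-21)) = -8807*(6 - 105) = -8807*(-99) = 871893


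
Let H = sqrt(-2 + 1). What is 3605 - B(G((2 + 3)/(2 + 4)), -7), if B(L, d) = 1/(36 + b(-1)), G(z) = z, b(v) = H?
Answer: 4675649/1297 + I/1297 ≈ 3605.0 + 0.00077101*I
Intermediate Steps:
H = I (H = sqrt(-1) = I ≈ 1.0*I)
b(v) = I
B(L, d) = (36 - I)/1297 (B(L, d) = 1/(36 + I) = (36 - I)/1297)
3605 - B(G((2 + 3)/(2 + 4)), -7) = 3605 - (36/1297 - I/1297) = 3605 + (-36/1297 + I/1297) = 4675649/1297 + I/1297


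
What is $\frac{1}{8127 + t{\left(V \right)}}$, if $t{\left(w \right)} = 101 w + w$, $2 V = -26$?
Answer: $\frac{1}{6801} \approx 0.00014704$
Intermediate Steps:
$V = -13$ ($V = \frac{1}{2} \left(-26\right) = -13$)
$t{\left(w \right)} = 102 w$
$\frac{1}{8127 + t{\left(V \right)}} = \frac{1}{8127 + 102 \left(-13\right)} = \frac{1}{8127 - 1326} = \frac{1}{6801}$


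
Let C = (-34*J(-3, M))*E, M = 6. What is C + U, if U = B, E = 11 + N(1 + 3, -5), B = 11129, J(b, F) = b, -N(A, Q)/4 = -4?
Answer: 13883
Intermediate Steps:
N(A, Q) = 16 (N(A, Q) = -4*(-4) = 16)
E = 27 (E = 11 + 16 = 27)
U = 11129
C = 2754 (C = -34*(-3)*27 = 102*27 = 2754)
C + U = 2754 + 11129 = 13883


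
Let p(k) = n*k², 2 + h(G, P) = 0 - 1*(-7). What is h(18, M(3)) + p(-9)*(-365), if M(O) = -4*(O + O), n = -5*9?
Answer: 1330430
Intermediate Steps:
n = -45
M(O) = -8*O
h(G, P) = 5 (h(G, P) = -2 + (0 - 1*(-7)) = -2 + (0 + 7) = -2 + 7 = 5)
p(k) = -45*k²
h(18, M(3)) + p(-9)*(-365) = 5 - 45*(-9)²*(-365) = 5 - 45*81*(-365) = 5 - 3645*(-365) = 5 + 1330425 = 1330430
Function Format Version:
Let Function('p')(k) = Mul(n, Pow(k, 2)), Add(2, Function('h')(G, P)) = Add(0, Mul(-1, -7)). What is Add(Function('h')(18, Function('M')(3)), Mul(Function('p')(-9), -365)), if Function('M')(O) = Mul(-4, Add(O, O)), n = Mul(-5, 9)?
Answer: 1330430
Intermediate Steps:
n = -45
Function('M')(O) = Mul(-8, O) (Function('M')(O) = Mul(-4, Mul(2, O)) = Mul(-8, O))
Function('h')(G, P) = 5 (Function('h')(G, P) = Add(-2, Add(0, Mul(-1, -7))) = Add(-2, Add(0, 7)) = Add(-2, 7) = 5)
Function('p')(k) = Mul(-45, Pow(k, 2))
Add(Function('h')(18, Function('M')(3)), Mul(Function('p')(-9), -365)) = Add(5, Mul(Mul(-45, Pow(-9, 2)), -365)) = Add(5, Mul(Mul(-45, 81), -365)) = Add(5, Mul(-3645, -365)) = Add(5, 1330425) = 1330430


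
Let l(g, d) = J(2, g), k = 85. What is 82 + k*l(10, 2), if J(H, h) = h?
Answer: 932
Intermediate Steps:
l(g, d) = g
82 + k*l(10, 2) = 82 + 85*10 = 82 + 850 = 932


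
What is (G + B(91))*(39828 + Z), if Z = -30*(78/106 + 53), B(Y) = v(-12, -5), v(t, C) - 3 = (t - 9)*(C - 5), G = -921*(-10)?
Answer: 19085758812/53 ≈ 3.6011e+8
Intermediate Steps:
G = 9210
v(t, C) = 3 + (-9 + t)*(-5 + C) (v(t, C) = 3 + (t - 9)*(C - 5) = 3 + (-9 + t)*(-5 + C))
B(Y) = 213 (B(Y) = 48 - 9*(-5) - 5*(-12) - 5*(-12) = 48 + 45 + 60 + 60 = 213)
Z = -85440/53 (Z = -30*(78*(1/106) + 53) = -30*(39/53 + 53) = -30*2848/53 = -85440/53 ≈ -1612.1)
(G + B(91))*(39828 + Z) = (9210 + 213)*(39828 - 85440/53) = 9423*(2025444/53) = 19085758812/53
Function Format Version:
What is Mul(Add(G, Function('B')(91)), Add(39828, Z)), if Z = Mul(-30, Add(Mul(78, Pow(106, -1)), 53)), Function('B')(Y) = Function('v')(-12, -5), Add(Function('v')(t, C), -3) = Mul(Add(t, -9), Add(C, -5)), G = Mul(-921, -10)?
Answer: Rational(19085758812, 53) ≈ 3.6011e+8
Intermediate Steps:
G = 9210
Function('v')(t, C) = Add(3, Mul(Add(-9, t), Add(-5, C))) (Function('v')(t, C) = Add(3, Mul(Add(t, -9), Add(C, -5))) = Add(3, Mul(Add(-9, t), Add(-5, C))))
Function('B')(Y) = 213 (Function('B')(Y) = Add(48, Mul(-9, -5), Mul(-5, -12), Mul(-5, -12)) = Add(48, 45, 60, 60) = 213)
Z = Rational(-85440, 53) (Z = Mul(-30, Add(Mul(78, Rational(1, 106)), 53)) = Mul(-30, Add(Rational(39, 53), 53)) = Mul(-30, Rational(2848, 53)) = Rational(-85440, 53) ≈ -1612.1)
Mul(Add(G, Function('B')(91)), Add(39828, Z)) = Mul(Add(9210, 213), Add(39828, Rational(-85440, 53))) = Mul(9423, Rational(2025444, 53)) = Rational(19085758812, 53)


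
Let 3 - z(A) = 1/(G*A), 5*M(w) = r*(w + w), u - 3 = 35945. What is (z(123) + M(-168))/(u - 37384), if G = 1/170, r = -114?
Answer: -4712387/883140 ≈ -5.3359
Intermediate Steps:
u = 35948 (u = 3 + 35945 = 35948)
M(w) = -228*w/5 (M(w) = (-114*(w + w))/5 = (-228*w)/5 = -228*w/5)
G = 1/170 ≈ 0.0058824
z(A) = 3 - 170/A (z(A) = 3 - 1/(A/170) = 3 - 170/A)
(z(123) + M(-168))/(u - 37384) = ((3 - 170/123) - 228/5*(-168))/(35948 - 37384) = ((3 - 170*1/123) + 38304/5)/(-1436) = ((3 - 170/123) + 38304/5)*(-1/1436) = (199/123 + 38304/5)*(-1/1436) = (4712387/615)*(-1/1436) = -4712387/883140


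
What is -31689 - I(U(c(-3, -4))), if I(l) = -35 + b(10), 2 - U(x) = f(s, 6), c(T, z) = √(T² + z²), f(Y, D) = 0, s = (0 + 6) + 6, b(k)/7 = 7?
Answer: -31703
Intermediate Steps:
b(k) = 49 (b(k) = 7*7 = 49)
s = 12 (s = 6 + 6 = 12)
U(x) = 2 (U(x) = 2 - 1*0 = 2 + 0 = 2)
I(l) = 14 (I(l) = -35 + 49 = 14)
-31689 - I(U(c(-3, -4))) = -31689 - 1*14 = -31689 - 14 = -31703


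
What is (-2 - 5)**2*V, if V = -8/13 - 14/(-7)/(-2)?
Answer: -1029/13 ≈ -79.154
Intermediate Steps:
V = -21/13 (V = -8*1/13 - 14*(-1/7)*(-1/2) = -8/13 + 2*(-1/2) = -8/13 - 1 = -21/13 ≈ -1.6154)
(-2 - 5)**2*V = (-2 - 5)**2*(-21/13) = (-7)**2*(-21/13) = 49*(-21/13) = -1029/13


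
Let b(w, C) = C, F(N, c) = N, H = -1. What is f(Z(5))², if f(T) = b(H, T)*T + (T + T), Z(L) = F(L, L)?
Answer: 1225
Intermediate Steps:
Z(L) = L
f(T) = T² + 2*T (f(T) = T*T + (T + T) = T² + 2*T)
f(Z(5))² = (5*(2 + 5))² = (5*7)² = 35² = 1225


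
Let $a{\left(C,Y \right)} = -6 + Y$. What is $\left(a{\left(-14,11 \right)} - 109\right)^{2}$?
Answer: $10816$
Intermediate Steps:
$\left(a{\left(-14,11 \right)} - 109\right)^{2} = \left(\left(-6 + 11\right) - 109\right)^{2} = \left(5 - 109\right)^{2} = \left(-104\right)^{2} = 10816$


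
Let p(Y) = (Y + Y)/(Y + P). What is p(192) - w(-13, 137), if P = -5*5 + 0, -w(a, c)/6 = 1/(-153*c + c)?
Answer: 3997707/1738804 ≈ 2.2991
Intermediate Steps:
w(a, c) = 3/(76*c) (w(a, c) = -6/(-153*c + c) = -6*(-1/(152*c)) = -(-3)/(76*c) = 3/(76*c))
P = -25 (P = -25 + 0 = -25)
p(Y) = 2*Y/(-25 + Y) (p(Y) = (Y + Y)/(Y - 25) = (2*Y)/(-25 + Y) = 2*Y/(-25 + Y))
p(192) - w(-13, 137) = 2*192/(-25 + 192) - 3/(76*137) = 2*192/167 - 3/(76*137) = 2*192*(1/167) - 1*3/10412 = 384/167 - 3/10412 = 3997707/1738804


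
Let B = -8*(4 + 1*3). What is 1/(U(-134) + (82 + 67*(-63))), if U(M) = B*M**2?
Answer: -1/1009675 ≈ -9.9042e-7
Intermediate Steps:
B = -56 (B = -8*(4 + 3) = -8*7 = -56)
U(M) = -56*M**2
1/(U(-134) + (82 + 67*(-63))) = 1/(-56*(-134)**2 + (82 + 67*(-63))) = 1/(-56*17956 + (82 - 4221)) = 1/(-1005536 - 4139) = 1/(-1009675) = -1/1009675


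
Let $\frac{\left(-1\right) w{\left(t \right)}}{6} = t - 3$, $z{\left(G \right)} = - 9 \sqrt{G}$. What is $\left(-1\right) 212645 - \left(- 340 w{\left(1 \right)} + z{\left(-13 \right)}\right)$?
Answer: $-208565 + 9 i \sqrt{13} \approx -2.0857 \cdot 10^{5} + 32.45 i$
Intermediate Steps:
$w{\left(t \right)} = 18 - 6 t$ ($w{\left(t \right)} = - 6 \left(t - 3\right) = - 6 \left(-3 + t\right) = 18 - 6 t$)
$\left(-1\right) 212645 - \left(- 340 w{\left(1 \right)} + z{\left(-13 \right)}\right) = \left(-1\right) 212645 - \left(- 340 \left(18 - 6\right) - 9 \sqrt{-13}\right) = -212645 - \left(- 340 \left(18 - 6\right) - 9 i \sqrt{13}\right) = -212645 - \left(\left(-340\right) 12 - 9 i \sqrt{13}\right) = -212645 - \left(-4080 - 9 i \sqrt{13}\right) = -212645 + \left(4080 + 9 i \sqrt{13}\right) = -208565 + 9 i \sqrt{13}$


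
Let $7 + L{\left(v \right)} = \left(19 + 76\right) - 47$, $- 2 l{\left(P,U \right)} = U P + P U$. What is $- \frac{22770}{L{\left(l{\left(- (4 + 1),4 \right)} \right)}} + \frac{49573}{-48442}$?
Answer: $- \frac{1105056833}{1986122} \approx -556.39$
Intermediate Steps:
$l{\left(P,U \right)} = - P U$ ($l{\left(P,U \right)} = - \frac{U P + P U}{2} = - \frac{P U + P U}{2} = - \frac{2 P U}{2} = - P U$)
$L{\left(v \right)} = 41$ ($L{\left(v \right)} = -7 + \left(\left(19 + 76\right) - 47\right) = -7 + \left(95 - 47\right) = -7 + 48 = 41$)
$- \frac{22770}{L{\left(l{\left(- (4 + 1),4 \right)} \right)}} + \frac{49573}{-48442} = - \frac{22770}{41} + \frac{49573}{-48442} = \left(-22770\right) \frac{1}{41} + 49573 \left(- \frac{1}{48442}\right) = - \frac{22770}{41} - \frac{49573}{48442} = - \frac{1105056833}{1986122}$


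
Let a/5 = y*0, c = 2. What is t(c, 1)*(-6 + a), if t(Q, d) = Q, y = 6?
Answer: -12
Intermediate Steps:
a = 0 (a = 5*(6*0) = 5*0 = 0)
t(c, 1)*(-6 + a) = 2*(-6 + 0) = 2*(-6) = -12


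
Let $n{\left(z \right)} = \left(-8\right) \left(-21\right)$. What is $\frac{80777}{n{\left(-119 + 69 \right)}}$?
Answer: $\frac{80777}{168} \approx 480.82$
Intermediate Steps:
$n{\left(z \right)} = 168$
$\frac{80777}{n{\left(-119 + 69 \right)}} = \frac{80777}{168}$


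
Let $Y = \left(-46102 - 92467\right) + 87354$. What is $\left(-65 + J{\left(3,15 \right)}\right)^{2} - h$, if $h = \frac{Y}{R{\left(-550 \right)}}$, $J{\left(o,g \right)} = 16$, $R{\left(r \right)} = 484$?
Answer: $\frac{1213299}{484} \approx 2506.8$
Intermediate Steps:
$Y = -51215$ ($Y = -138569 + 87354 = -51215$)
$h = - \frac{51215}{484} \approx -105.82$
$\left(-65 + J{\left(3,15 \right)}\right)^{2} - h = \left(-65 + 16\right)^{2} - - \frac{51215}{484} = \left(-49\right)^{2} + \frac{51215}{484} = 2401 + \frac{51215}{484} = \frac{1213299}{484}$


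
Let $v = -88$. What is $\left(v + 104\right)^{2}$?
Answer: $256$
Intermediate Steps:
$\left(v + 104\right)^{2} = \left(-88 + 104\right)^{2} = 16^{2} = 256$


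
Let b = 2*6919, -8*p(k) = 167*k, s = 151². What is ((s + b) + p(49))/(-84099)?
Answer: -284929/672792 ≈ -0.42350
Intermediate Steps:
s = 22801
p(k) = -167*k/8
b = 13838
((s + b) + p(49))/(-84099) = ((22801 + 13838) - 167/8*49)/(-84099) = (36639 - 8183/8)*(-1/84099) = (284929/8)*(-1/84099) = -284929/672792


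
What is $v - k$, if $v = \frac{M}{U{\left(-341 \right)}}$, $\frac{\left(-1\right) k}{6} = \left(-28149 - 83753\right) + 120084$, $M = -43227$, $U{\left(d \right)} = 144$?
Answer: $\frac{780669}{16} \approx 48792.0$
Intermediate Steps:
$k = -49092$ ($k = - 6 \left(\left(-28149 - 83753\right) + 120084\right) = - 6 \left(-111902 + 120084\right) = \left(-6\right) 8182 = -49092$)
$v = - \frac{4803}{16}$ ($v = - \frac{43227}{144} = \left(-43227\right) \frac{1}{144} = - \frac{4803}{16} \approx -300.19$)
$v - k = - \frac{4803}{16} - -49092 = - \frac{4803}{16} + 49092 = \frac{780669}{16}$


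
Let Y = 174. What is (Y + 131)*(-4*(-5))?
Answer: 6100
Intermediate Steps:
(Y + 131)*(-4*(-5)) = (174 + 131)*(-4*(-5)) = 305*20 = 6100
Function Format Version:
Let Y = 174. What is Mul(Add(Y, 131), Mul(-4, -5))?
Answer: 6100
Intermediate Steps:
Mul(Add(Y, 131), Mul(-4, -5)) = Mul(Add(174, 131), Mul(-4, -5)) = Mul(305, 20) = 6100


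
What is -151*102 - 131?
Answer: -15533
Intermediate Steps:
-151*102 - 131 = -15402 - 131 = -15533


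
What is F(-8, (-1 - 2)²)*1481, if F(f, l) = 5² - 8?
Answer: 25177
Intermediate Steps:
F(f, l) = 17 (F(f, l) = 25 - 8 = 17)
F(-8, (-1 - 2)²)*1481 = 17*1481 = 25177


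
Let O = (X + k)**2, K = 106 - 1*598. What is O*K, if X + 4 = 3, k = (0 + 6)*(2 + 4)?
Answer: -602700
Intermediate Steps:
k = 36 (k = 6*6 = 36)
X = -1 (X = -4 + 3 = -1)
K = -492 (K = 106 - 598 = -492)
O = 1225 (O = (-1 + 36)**2 = 35**2 = 1225)
O*K = 1225*(-492) = -602700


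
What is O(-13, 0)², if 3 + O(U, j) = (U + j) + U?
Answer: 841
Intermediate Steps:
O(U, j) = -3 + j + 2*U (O(U, j) = -3 + ((U + j) + U) = -3 + (j + 2*U) = -3 + j + 2*U)
O(-13, 0)² = (-3 + 0 + 2*(-13))² = (-3 + 0 - 26)² = (-29)² = 841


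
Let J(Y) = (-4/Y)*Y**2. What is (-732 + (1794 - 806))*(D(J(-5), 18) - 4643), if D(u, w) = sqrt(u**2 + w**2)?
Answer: -1188608 + 512*sqrt(181) ≈ -1.1817e+6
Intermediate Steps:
J(Y) = -4*Y
(-732 + (1794 - 806))*(D(J(-5), 18) - 4643) = (-732 + (1794 - 806))*(sqrt((-4*(-5))**2 + 18**2) - 4643) = (-732 + 988)*(sqrt(20**2 + 324) - 4643) = 256*(sqrt(400 + 324) - 4643) = 256*(sqrt(724) - 4643) = 256*(2*sqrt(181) - 4643) = 256*(-4643 + 2*sqrt(181)) = -1188608 + 512*sqrt(181)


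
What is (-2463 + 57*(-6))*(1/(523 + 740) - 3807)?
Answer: 4495704400/421 ≈ 1.0679e+7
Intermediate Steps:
(-2463 + 57*(-6))*(1/(523 + 740) - 3807) = (-2463 - 342)*(1/1263 - 3807) = -2805*(1/1263 - 3807) = -2805*(-4808240/1263) = 4495704400/421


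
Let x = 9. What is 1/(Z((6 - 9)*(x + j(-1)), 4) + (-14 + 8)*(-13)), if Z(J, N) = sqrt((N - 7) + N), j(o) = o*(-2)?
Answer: 1/79 ≈ 0.012658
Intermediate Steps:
j(o) = -2*o
Z(J, N) = sqrt(-7 + 2*N) (Z(J, N) = sqrt((-7 + N) + N) = sqrt(-7 + 2*N))
1/(Z((6 - 9)*(x + j(-1)), 4) + (-14 + 8)*(-13)) = 1/(sqrt(-7 + 2*4) + (-14 + 8)*(-13)) = 1/(sqrt(-7 + 8) - 6*(-13)) = 1/(sqrt(1) + 78) = 1/(1 + 78) = 1/79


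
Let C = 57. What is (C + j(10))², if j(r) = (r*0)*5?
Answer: 3249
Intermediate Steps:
j(r) = 0 (j(r) = 0*5 = 0)
(C + j(10))² = (57 + 0)² = 57² = 3249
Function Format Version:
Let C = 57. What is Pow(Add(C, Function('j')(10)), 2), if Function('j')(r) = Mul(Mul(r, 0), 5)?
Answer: 3249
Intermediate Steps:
Function('j')(r) = 0 (Function('j')(r) = Mul(0, 5) = 0)
Pow(Add(C, Function('j')(10)), 2) = Pow(Add(57, 0), 2) = Pow(57, 2) = 3249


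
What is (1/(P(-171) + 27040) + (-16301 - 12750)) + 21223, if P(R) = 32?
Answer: -211919615/27072 ≈ -7828.0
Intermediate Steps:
(1/(P(-171) + 27040) + (-16301 - 12750)) + 21223 = (1/(32 + 27040) + (-16301 - 12750)) + 21223 = (1/27072 - 29051) + 21223 = -786468671/27072 + 21223 = -211919615/27072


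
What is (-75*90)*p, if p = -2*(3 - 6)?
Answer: -40500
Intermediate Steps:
p = 6 (p = -2*(-3) = 6)
(-75*90)*p = -75*90*6 = -6750*6 = -40500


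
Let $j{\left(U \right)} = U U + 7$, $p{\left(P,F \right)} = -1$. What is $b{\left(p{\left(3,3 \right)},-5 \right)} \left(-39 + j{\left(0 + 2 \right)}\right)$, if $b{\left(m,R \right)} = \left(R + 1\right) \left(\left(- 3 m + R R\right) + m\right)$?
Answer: $3024$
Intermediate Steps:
$b{\left(m,R \right)} = \left(1 + R\right) \left(R^{2} - 2 m\right)$ ($b{\left(m,R \right)} = \left(1 + R\right) \left(\left(- 3 m + R^{2}\right) + m\right) = \left(1 + R\right) \left(\left(R^{2} - 3 m\right) + m\right) = \left(1 + R\right) \left(R^{2} - 2 m\right)$)
$j{\left(U \right)} = 7 + U^{2}$ ($j{\left(U \right)} = U^{2} + 7 = 7 + U^{2}$)
$b{\left(p{\left(3,3 \right)},-5 \right)} \left(-39 + j{\left(0 + 2 \right)}\right) = \left(\left(-5\right)^{2} + \left(-5\right)^{3} - -2 - \left(-10\right) \left(-1\right)\right) \left(-39 + \left(7 + \left(0 + 2\right)^{2}\right)\right) = \left(25 - 125 + 2 - 10\right) \left(-39 + \left(7 + 2^{2}\right)\right) = - 108 \left(-39 + \left(7 + 4\right)\right) = - 108 \left(-39 + 11\right) = \left(-108\right) \left(-28\right) = 3024$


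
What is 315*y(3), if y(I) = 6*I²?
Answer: 17010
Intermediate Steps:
315*y(3) = 315*(6*3²) = 315*(6*9) = 315*54 = 17010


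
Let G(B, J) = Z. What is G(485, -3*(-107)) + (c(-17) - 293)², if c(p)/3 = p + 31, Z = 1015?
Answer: 64016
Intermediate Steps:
G(B, J) = 1015
c(p) = 93 + 3*p (c(p) = 3*(p + 31) = 3*(31 + p) = 93 + 3*p)
G(485, -3*(-107)) + (c(-17) - 293)² = 1015 + ((93 + 3*(-17)) - 293)² = 1015 + ((93 - 51) - 293)² = 1015 + (42 - 293)² = 1015 + (-251)² = 1015 + 63001 = 64016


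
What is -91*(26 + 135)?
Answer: -14651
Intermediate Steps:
-91*(26 + 135) = -91*161 = -14651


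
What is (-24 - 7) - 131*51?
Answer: -6712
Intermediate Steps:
(-24 - 7) - 131*51 = -31 - 6681 = -6712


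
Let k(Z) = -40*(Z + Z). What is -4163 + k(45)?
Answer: -7763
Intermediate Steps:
k(Z) = -80*Z
-4163 + k(45) = -4163 - 80*45 = -4163 - 3600 = -7763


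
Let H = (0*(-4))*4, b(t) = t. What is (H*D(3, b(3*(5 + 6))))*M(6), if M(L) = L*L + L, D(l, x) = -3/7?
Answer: 0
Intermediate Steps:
D(l, x) = -3/7 (D(l, x) = -3*⅐ = -3/7)
M(L) = L + L² (M(L) = L² + L = L + L²)
H = 0 (H = 0*4 = 0)
(H*D(3, b(3*(5 + 6))))*M(6) = (0*(-3/7))*(6*(1 + 6)) = 0*(6*7) = 0*42 = 0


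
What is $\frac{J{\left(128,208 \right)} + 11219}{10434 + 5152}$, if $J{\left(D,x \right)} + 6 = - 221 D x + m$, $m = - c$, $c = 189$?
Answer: $- \frac{2936440}{7793} \approx -376.8$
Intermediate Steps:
$m = -189$ ($m = \left(-1\right) 189 = -189$)
$J{\left(D,x \right)} = -195 - 221 D x$ ($J{\left(D,x \right)} = -6 + \left(- 221 D x - 189\right) = -6 - \left(189 + 221 D x\right) = -195 - 221 D x$)
$\frac{J{\left(128,208 \right)} + 11219}{10434 + 5152} = \frac{\left(-195 - 28288 \cdot 208\right) + 11219}{10434 + 5152} = \frac{\left(-195 - 5883904\right) + 11219}{15586} = \left(-5884099 + 11219\right) \frac{1}{15586} = \left(-5872880\right) \frac{1}{15586} = - \frac{2936440}{7793}$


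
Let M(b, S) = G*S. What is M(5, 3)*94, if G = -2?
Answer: -564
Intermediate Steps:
M(b, S) = -2*S
M(5, 3)*94 = -2*3*94 = -6*94 = -564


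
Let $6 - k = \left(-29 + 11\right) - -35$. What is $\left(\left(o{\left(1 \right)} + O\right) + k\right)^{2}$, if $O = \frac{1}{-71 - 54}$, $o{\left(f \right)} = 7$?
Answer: $\frac{251001}{15625} \approx 16.064$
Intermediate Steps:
$k = -11$ ($k = 6 - \left(\left(-29 + 11\right) - -35\right) = 6 - \left(-18 + 35\right) = 6 - 17 = -11$)
$O = - \frac{1}{125}$ ($O = \frac{1}{-125} = - \frac{1}{125} \approx -0.008$)
$\left(\left(o{\left(1 \right)} + O\right) + k\right)^{2} = \left(\left(7 - \frac{1}{125}\right) - 11\right)^{2} = \left(\frac{874}{125} - 11\right)^{2} = \left(- \frac{501}{125}\right)^{2} = \frac{251001}{15625}$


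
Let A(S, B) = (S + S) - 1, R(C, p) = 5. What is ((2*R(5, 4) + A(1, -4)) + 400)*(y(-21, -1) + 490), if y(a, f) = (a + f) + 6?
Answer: 194814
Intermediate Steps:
A(S, B) = -1 + 2*S (A(S, B) = 2*S - 1 = -1 + 2*S)
y(a, f) = 6 + a + f
((2*R(5, 4) + A(1, -4)) + 400)*(y(-21, -1) + 490) = ((2*5 + (-1 + 2*1)) + 400)*((6 - 21 - 1) + 490) = ((10 + (-1 + 2)) + 400)*(-16 + 490) = ((10 + 1) + 400)*474 = (11 + 400)*474 = 411*474 = 194814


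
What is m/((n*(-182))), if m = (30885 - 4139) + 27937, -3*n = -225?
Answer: -54683/13650 ≈ -4.0061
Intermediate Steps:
n = 75 (n = -1/3*(-225) = 75)
m = 54683 (m = 26746 + 27937 = 54683)
m/((n*(-182))) = 54683/((75*(-182))) = 54683/(-13650) = 54683*(-1/13650) = -54683/13650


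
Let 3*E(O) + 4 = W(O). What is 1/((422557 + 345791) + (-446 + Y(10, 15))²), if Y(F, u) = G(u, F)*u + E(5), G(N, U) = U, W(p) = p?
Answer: 9/7701901 ≈ 1.1685e-6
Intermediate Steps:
E(O) = -4/3 + O/3
Y(F, u) = ⅓ + F*u (Y(F, u) = F*u + (-4/3 + (⅓)*5) = F*u + (-4/3 + 5/3) = F*u + ⅓ = ⅓ + F*u)
1/((422557 + 345791) + (-446 + Y(10, 15))²) = 1/((422557 + 345791) + (-446 + (⅓ + 10*15))²) = 1/(768348 + (-446 + (⅓ + 150))²) = 1/(768348 + (-446 + 451/3)²) = 1/(768348 + (-887/3)²) = 1/(768348 + 786769/9) = 1/(7701901/9) = 9/7701901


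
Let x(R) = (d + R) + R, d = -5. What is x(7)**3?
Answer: 729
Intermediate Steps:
x(R) = -5 + 2*R (x(R) = (-5 + R) + R = -5 + 2*R)
x(7)**3 = (-5 + 2*7)**3 = (-5 + 14)**3 = 9**3 = 729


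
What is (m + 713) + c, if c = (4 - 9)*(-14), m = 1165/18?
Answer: 15259/18 ≈ 847.72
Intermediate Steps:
m = 1165/18 (m = 1165*(1/18) = 1165/18 ≈ 64.722)
c = 70 (c = -5*(-14) = 70)
(m + 713) + c = (1165/18 + 713) + 70 = 13999/18 + 70 = 15259/18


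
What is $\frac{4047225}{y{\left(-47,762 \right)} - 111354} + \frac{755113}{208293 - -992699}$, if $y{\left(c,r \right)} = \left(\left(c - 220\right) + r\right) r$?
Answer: $\frac{421785088889}{26605575776} \approx 15.853$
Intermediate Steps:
$y{\left(c,r \right)} = r \left(-220 + c + r\right)$ ($y{\left(c,r \right)} = \left(\left(-220 + c\right) + r\right) r = \left(-220 + c + r\right) r = r \left(-220 + c + r\right)$)
$\frac{4047225}{y{\left(-47,762 \right)} - 111354} + \frac{755113}{208293 - -992699} = \frac{4047225}{762 \left(-220 - 47 + 762\right) - 111354} + \frac{755113}{208293 - -992699} = \frac{4047225}{762 \cdot 495 - 111354} + \frac{755113}{208293 + 992699} = \frac{4047225}{377190 - 111354} + \frac{755113}{1200992} = \frac{4047225}{265836} + 755113 \cdot \frac{1}{1200992} = 4047225 \cdot \frac{1}{265836} + \frac{755113}{1200992} = \frac{1349075}{88612} + \frac{755113}{1200992} = \frac{421785088889}{26605575776}$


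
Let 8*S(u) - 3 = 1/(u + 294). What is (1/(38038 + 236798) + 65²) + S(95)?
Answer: 451739963345/106911204 ≈ 4225.4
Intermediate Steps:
S(u) = 3/8 + 1/(8*(294 + u)) (S(u) = 3/8 + 1/(8*(u + 294)) = 3/8 + 1/(8*(294 + u)))
(1/(38038 + 236798) + 65²) + S(95) = (1/(38038 + 236798) + 65²) + (883 + 3*95)/(8*(294 + 95)) = (1/274836 + 4225) + (⅛)*(883 + 285)/389 = (1/274836 + 4225) + (⅛)*(1/389)*1168 = 1161182101/274836 + 146/389 = 451739963345/106911204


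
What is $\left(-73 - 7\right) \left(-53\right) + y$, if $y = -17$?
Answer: $4223$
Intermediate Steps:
$\left(-73 - 7\right) \left(-53\right) + y = \left(-73 - 7\right) \left(-53\right) - 17 = \left(-80\right) \left(-53\right) - 17 = 4240 - 17 = 4223$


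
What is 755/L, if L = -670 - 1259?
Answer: -755/1929 ≈ -0.39139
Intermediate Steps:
L = -1929
755/L = 755/(-1929) = 755*(-1/1929) = -755/1929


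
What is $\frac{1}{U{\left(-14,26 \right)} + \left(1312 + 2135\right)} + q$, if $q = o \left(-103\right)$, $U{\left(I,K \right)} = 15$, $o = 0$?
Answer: $\frac{1}{3462} \approx 0.00028885$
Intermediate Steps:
$q = 0$ ($q = 0 \left(-103\right) = 0$)
$\frac{1}{U{\left(-14,26 \right)} + \left(1312 + 2135\right)} + q = \frac{1}{15 + \left(1312 + 2135\right)} + 0 = \frac{1}{15 + 3447} + 0 = \frac{1}{3462} + 0 = \frac{1}{3462}$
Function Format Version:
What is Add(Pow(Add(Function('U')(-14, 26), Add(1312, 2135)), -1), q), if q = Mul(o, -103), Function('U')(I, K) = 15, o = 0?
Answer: Rational(1, 3462) ≈ 0.00028885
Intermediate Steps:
q = 0 (q = Mul(0, -103) = 0)
Add(Pow(Add(Function('U')(-14, 26), Add(1312, 2135)), -1), q) = Add(Pow(Add(15, Add(1312, 2135)), -1), 0) = Add(Pow(Add(15, 3447), -1), 0) = Add(Pow(3462, -1), 0) = Add(Rational(1, 3462), 0) = Rational(1, 3462)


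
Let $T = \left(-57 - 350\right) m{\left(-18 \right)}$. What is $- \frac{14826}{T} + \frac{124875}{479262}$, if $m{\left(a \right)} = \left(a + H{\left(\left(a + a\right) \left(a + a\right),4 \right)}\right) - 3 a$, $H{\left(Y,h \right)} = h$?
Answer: $\frac{761541951}{650198780} \approx 1.1712$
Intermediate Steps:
$m{\left(a \right)} = 4 - 2 a$ ($m{\left(a \right)} = \left(a + 4\right) - 3 a = \left(4 + a\right) - 3 a = 4 - 2 a$)
$T = -16280$ ($T = \left(-57 - 350\right) \left(4 - -36\right) = \left(-57 - 350\right) \left(4 + 36\right) = \left(-407\right) 40 = -16280$)
$- \frac{14826}{T} + \frac{124875}{479262} = - \frac{14826}{-16280} + \frac{124875}{479262} = \left(-14826\right) \left(- \frac{1}{16280}\right) + 124875 \cdot \frac{1}{479262} = \frac{7413}{8140} + \frac{41625}{159754} = \frac{761541951}{650198780}$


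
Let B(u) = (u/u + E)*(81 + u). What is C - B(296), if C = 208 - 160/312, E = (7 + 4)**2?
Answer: -1785674/39 ≈ -45787.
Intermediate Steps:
E = 121 (E = 11**2 = 121)
C = 8092/39 (C = 208 - 160*1/312 = 208 - 20/39 = 8092/39 ≈ 207.49)
B(u) = 9882 + 122*u (B(u) = (u/u + 121)*(81 + u) = (1 + 121)*(81 + u) = 122*(81 + u) = 9882 + 122*u)
C - B(296) = 8092/39 - (9882 + 122*296) = 8092/39 - (9882 + 36112) = 8092/39 - 1*45994 = 8092/39 - 45994 = -1785674/39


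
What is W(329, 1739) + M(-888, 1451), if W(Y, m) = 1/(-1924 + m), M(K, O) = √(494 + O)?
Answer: -1/185 + √1945 ≈ 44.097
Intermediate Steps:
W(329, 1739) + M(-888, 1451) = 1/(-1924 + 1739) + √(494 + 1451) = 1/(-185) + √1945 = -1/185 + √1945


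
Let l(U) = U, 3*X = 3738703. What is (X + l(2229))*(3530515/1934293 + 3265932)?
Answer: 23660650883978565490/5802879 ≈ 4.0774e+12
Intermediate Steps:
X = 3738703/3 (X = (⅓)*3738703 = 3738703/3 ≈ 1.2462e+6)
(X + l(2229))*(3530515/1934293 + 3265932) = (3738703/3 + 2229)*(3530515/1934293 + 3265932) = 3745390*(3530515*(1/1934293) + 3265932)/3 = 3745390*(3530515/1934293 + 3265932)/3 = (3745390/3)*(6317272936591/1934293) = 23660650883978565490/5802879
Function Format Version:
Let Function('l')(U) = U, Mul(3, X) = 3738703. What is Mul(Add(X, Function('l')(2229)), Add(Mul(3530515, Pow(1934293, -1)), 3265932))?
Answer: Rational(23660650883978565490, 5802879) ≈ 4.0774e+12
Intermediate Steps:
X = Rational(3738703, 3) (X = Mul(Rational(1, 3), 3738703) = Rational(3738703, 3) ≈ 1.2462e+6)
Mul(Add(X, Function('l')(2229)), Add(Mul(3530515, Pow(1934293, -1)), 3265932)) = Mul(Add(Rational(3738703, 3), 2229), Add(Mul(3530515, Pow(1934293, -1)), 3265932)) = Mul(Rational(3745390, 3), Add(Mul(3530515, Rational(1, 1934293)), 3265932)) = Mul(Rational(3745390, 3), Add(Rational(3530515, 1934293), 3265932)) = Mul(Rational(3745390, 3), Rational(6317272936591, 1934293)) = Rational(23660650883978565490, 5802879)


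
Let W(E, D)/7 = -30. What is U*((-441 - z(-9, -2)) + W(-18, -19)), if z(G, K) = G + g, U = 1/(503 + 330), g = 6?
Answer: -648/833 ≈ -0.77791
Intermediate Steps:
W(E, D) = -210 (W(E, D) = 7*(-30) = -210)
U = 1/833 ≈ 0.0012005
z(G, K) = 6 + G (z(G, K) = G + 6 = 6 + G)
U*((-441 - z(-9, -2)) + W(-18, -19)) = ((-441 - (6 - 9)) - 210)/833 = ((-441 - 1*(-3)) - 210)/833 = ((-441 + 3) - 210)/833 = (-438 - 210)/833 = (1/833)*(-648) = -648/833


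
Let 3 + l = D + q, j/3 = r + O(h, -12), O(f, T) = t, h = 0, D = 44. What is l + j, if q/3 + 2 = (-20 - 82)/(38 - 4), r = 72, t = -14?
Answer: 200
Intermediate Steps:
O(f, T) = -14
q = -15 (q = -6 + 3*((-20 - 82)/(38 - 4)) = -6 + 3*(-102/34) = -6 + 3*(-102*1/34) = -6 + 3*(-3) = -6 - 9 = -15)
j = 174 (j = 3*(72 - 14) = 3*58 = 174)
l = 26 (l = -3 + (44 - 15) = -3 + 29 = 26)
l + j = 26 + 174 = 200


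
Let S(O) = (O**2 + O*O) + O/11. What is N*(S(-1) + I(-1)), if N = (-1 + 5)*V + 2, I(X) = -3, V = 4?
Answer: -216/11 ≈ -19.636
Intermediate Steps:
S(O) = 2*O**2 + O/11 (S(O) = (O**2 + O**2) + O*(1/11) = 2*O**2 + O/11)
N = 18 (N = (-1 + 5)*4 + 2 = 4*4 + 2 = 16 + 2 = 18)
N*(S(-1) + I(-1)) = 18*((1/11)*(-1)*(1 + 22*(-1)) - 3) = 18*((1/11)*(-1)*(1 - 22) - 3) = 18*((1/11)*(-1)*(-21) - 3) = 18*(21/11 - 3) = 18*(-12/11) = -216/11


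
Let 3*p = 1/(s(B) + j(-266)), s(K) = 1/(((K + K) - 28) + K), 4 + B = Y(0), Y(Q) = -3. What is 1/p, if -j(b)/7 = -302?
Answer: 310755/49 ≈ 6341.9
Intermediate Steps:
B = -7 (B = -4 - 3 = -7)
j(b) = 2114 (j(b) = -7*(-302) = 2114)
s(K) = 1/(-28 + 3*K) (s(K) = 1/((2*K - 28) + K) = 1/((-28 + 2*K) + K) = 1/(-28 + 3*K))
p = 49/310755 (p = 1/(3*(1/(-28 + 3*(-7)) + 2114)) = 1/(3*(1/(-28 - 21) + 2114)) = 1/(3*(1/(-49) + 2114)) = 1/(3*(-1/49 + 2114)) = 1/(3*(103585/49)) = (1/3)*(49/103585) = 49/310755 ≈ 0.00015768)
1/p = 1/(49/310755) = 310755/49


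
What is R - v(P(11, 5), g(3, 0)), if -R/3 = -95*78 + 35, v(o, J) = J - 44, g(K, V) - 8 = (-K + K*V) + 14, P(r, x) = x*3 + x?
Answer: 22150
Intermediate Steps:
P(r, x) = 4*x (P(r, x) = 3*x + x = 4*x)
g(K, V) = 22 - K + K*V (g(K, V) = 8 + ((-K + K*V) + 14) = 8 + (14 - K + K*V) = 22 - K + K*V)
v(o, J) = -44 + J
R = 22125 (R = -3*(-95*78 + 35) = -3*(-7410 + 35) = -3*(-7375) = 22125)
R - v(P(11, 5), g(3, 0)) = 22125 - (-44 + (22 - 1*3 + 3*0)) = 22125 - (-44 + (22 - 3 + 0)) = 22125 - (-44 + 19) = 22125 - 1*(-25) = 22125 + 25 = 22150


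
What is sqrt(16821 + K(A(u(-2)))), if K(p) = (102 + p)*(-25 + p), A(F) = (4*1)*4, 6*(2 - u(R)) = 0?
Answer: 3*sqrt(1751) ≈ 125.53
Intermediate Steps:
u(R) = 2 (u(R) = 2 - 1/6*0 = 2 + 0 = 2)
A(F) = 16 (A(F) = 4*4 = 16)
K(p) = (-25 + p)*(102 + p)
sqrt(16821 + K(A(u(-2)))) = sqrt(16821 + (-2550 + 16**2 + 77*16)) = sqrt(16821 + (-2550 + 256 + 1232)) = sqrt(16821 - 1062) = sqrt(15759) = 3*sqrt(1751)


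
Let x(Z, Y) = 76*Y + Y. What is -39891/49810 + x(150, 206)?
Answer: 790046329/49810 ≈ 15861.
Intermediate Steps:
x(Z, Y) = 77*Y
-39891/49810 + x(150, 206) = -39891/49810 + 77*206 = -39891*1/49810 + 15862 = -39891/49810 + 15862 = 790046329/49810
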